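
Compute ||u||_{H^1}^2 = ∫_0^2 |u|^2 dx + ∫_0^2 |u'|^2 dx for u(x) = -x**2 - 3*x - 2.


||u||_{H^1}^2 = 2246/15

The H^1 norm (squared) on an interval (0, L) is
  ||u||_{H^1}^2 = ∫_0^L u(x)^2 dx + ∫_0^L u'(x)^2 dx.
Compute u'(x) = -2*x - 3.
Then u(x)^2 = x**4 + 6*x**3 + 13*x**2 + 12*x + 4 and u'(x)^2 = 4*x**2 + 12*x + 9.
Integrate each monomial from 0 to 2 using ∫_0^2 c·x^n dx = c·2^(n+1)/(n+1):
  ∫_0^2 u(x)^2 dx = ∫_0^2 (x^4 + 6*x^3 + 13*x^2 + 12*x + 4) dx. Term by term:
    ∫_0^2 x^4 dx = 32/5;  ∫_0^2 6*x^3 dx = 24;  ∫_0^2 13*x^2 dx = 104/3;
    ∫_0^2 12*x dx = 24;  ∫_0^2 4 dx = 8.
  Sum: 32/5 + 24 + 104/3 + 24 + 8 = 1456/15.
  ∫_0^2 u'(x)^2 dx = ∫_0^2 (4*x^2 + 12*x + 9) dx. Term by term:
    ∫_0^2 4*x^2 dx = 32/3;  ∫_0^2 12*x dx = 24;  ∫_0^2 9 dx = 18.
  Sum: 32/3 + 24 + 18 = 158/3.
Adding: ||u||_{H^1}^2 = 1456/15 + 158/3 = 2246/15.


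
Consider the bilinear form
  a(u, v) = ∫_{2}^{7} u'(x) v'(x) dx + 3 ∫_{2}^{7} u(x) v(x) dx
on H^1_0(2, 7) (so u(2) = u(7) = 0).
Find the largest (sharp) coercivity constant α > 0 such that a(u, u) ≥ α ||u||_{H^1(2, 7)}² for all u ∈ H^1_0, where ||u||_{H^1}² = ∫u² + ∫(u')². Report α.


α = 1

Coercivity of a(·,·) on H^1_0(2, 7) means a(u, u) ≥ α ||u||_{H^1}² for every u ∈ H^1_0.
The interval has length L = 5, and Poincaré/coercivity depend only on L. Here a(u, u) = ∫(u')² + (3)·∫u².
Here c = 3 ≥ 1, so a(u,u) = ∫(u')² + c∫u² ≥ ∫(u')² + ∫u² = ||u||_{H^1}², i.e. α = 1 works. No larger α is possible: a(u,u) ≥ α||u||_{H^1}² means (1−α)∫(u')² ≥ (α−c)∫u², and for the modes u_n = sin(nπ(x−x₀)/L) (x₀ the left endpoint) one has ∫u_n²/∫(u_n')² = (L/(nπ))² → 0, so a(u_n,u_n)/||u_n||_{H^1}² → 1. Hence the optimal constant is α = 1.
Therefore α = 1.


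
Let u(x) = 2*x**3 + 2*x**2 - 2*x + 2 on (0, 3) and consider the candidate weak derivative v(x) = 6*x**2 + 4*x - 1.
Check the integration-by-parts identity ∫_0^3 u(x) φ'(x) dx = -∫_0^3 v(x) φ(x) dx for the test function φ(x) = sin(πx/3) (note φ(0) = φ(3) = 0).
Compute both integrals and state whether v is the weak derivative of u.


LHS = -186/π + 648/π^3, RHS = -192/π + 648/π^3. No, v is not the weak derivative of u.

u(x) = 2*x**3 + 2*x**2 - 2*x + 2, classical derivative u'(x) = 6*x**2 + 4*x - 2.
φ(x) = sin(πx/3), so φ'(x) = π*cos(π*x/3)/3.
Note φ(0) = φ(3) = 0, so the boundary term u·φ vanishes.
LHS = ∫_0^3 u(x) φ'(x) dx = ∫_0^3 (2*π*x^3*cos(π*x/3)/3 + 2*π*x^2*cos(π*x/3)/3 - 2*π*x*cos(π*x/3)/3 + 2*π*cos(π*x/3)/3) dx. Term by term:
  ∫_0^3 2*π*cos(π*x/3)/3 dx = 0;  ∫_0^3 -2*π*x*cos(π*x/3)/3 dx = 12/π;  ∫_0^3 2*π*x^2*cos(π*x/3)/3 dx = -36/π;
  ∫_0^3 2*π*x^3*cos(π*x/3)/3 dx = -162/π + 648/π^3.
Sum: 0 + 12/π − 36/π + -162/π + 648/π^3 = -186/π + 648/π^3.
So LHS = -186/π + 648/π^3.
∫_0^3 v(x) φ(x) dx = ∫_0^3 (6*x^2*sin(π*x/3) + 4*x*sin(π*x/3) - sin(π*x/3)) dx. Term by term:
  ∫_0^3 -sin(π*x/3) dx = -6/π;  ∫_0^3 4*x*sin(π*x/3) dx = 36/π;  ∫_0^3 6*x^2*sin(π*x/3) dx = -648/π^3 + 162/π.
Sum: -6/π + 36/π + -648/π^3 + 162/π = -648/π^3 + 192/π.
So RHS = -∫_0^3 v(x) φ(x) dx = -192/π + 648/π^3.
LHS − RHS = 6/π ≠ 0, so the identity fails.
(For a valid weak derivative the identity must hold for EVERY test function, in particular this one. The failure shows v is NOT the weak derivative of u.)
Correct weak derivative would be u'(x) = 6*x**2 + 4*x - 2.


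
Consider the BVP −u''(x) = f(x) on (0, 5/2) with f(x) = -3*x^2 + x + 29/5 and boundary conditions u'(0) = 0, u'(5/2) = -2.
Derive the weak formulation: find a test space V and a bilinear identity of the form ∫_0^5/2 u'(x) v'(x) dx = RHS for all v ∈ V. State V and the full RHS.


V = H^1(0, 5/2) (v unrestricted at boundary; u is determined up to an additive constant); weak form: ∫_0^5/2 u'v' dx = ∫_0^5/2 (-3*x^2 + x + 29/5) v dx − 2·v(5/2) for all v ∈ V.

Multiply both sides by a test function v and integrate from 0 to 5/2:
  ∫_0^5/2 −u''(x) v(x) dx = ∫_0^5/2 f(x) v(x) dx.
Integrate the LHS by parts once:
  ∫_0^5/2 −u'' v dx = −[u'(x) v(x)]_0^5/2 + ∫_0^5/2 u'(x) v'(x) dx.
Thus ∫_0^5/2 u'(x) v'(x) dx = ∫_0^5/2 f(x) v(x) dx + [u'(x) v(x)]_0^5/2.
Choose V so that boundary terms are either known or forced to vanish.
u has inhomogeneous Neumann u'(0) = 0, u'(5/2) = -2. [u' v]_0^5/2 = (-2)·v(5/2) − (0)·v(0) = − 2·v(5/2). Take V = H^1(0, 5/2); boundary term becomes part of RHS.
Weak formulation: find u (satisfying any essential BC) such that ∫_0^5/2 u'(x) v'(x) dx = ∫_0^5/2 f v dx − 2·v(5/2) for all v ∈ V (Neumann data are natural BCs: they enter the RHS as boundary terms).
Substituting f(x) = -3*x^2 + x + 29/5, the right-hand side is ∫_0^5/2 (-3*x^2 + x + 29/5) v dx − 2·v(5/2).
Compatibility check (pure Neumann): taking v ≡ 1 ∈ V gives 0 = ∫_0^5/2 f dx + (-2) − (0), i.e. ∫_0^5/2 f dx must equal u'(0) − u'(5/2) = 2. Indeed ∫_0^5/2 (-3*x^2 + x + 29/5) dx = 2, so the data are compatible. The solution is then unique only up to an additive constant (fix it e.g. by requiring ∫_0^5/2 u dx = 0).


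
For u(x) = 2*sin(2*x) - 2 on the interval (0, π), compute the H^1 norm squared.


||u||_{H^1(0,π)}^2 = 14*π

u'(x) = 4*cos(2*x).
Expand u² and (u')² and integrate term by term on (0, π), using: for integers n ≥ 1, ∫_0^π sin²(nx) dx = ∫_0^π cos²(nx) dx = π/2; for n ≠ n', ∫_0^π sin(nx)sin(n'x) dx = ∫_0^π cos(nx)cos(n'x) dx = 0; and by product-to-sum, ∫_0^π sin(nx)cos(n'x) dx = ½∫_0^π [sin((n+n')x) + sin((n−n')x)] dx, which is 0 when n+n' is even and 2n/(n²−n'²) when n+n' is odd (it need not vanish on (0, π)). For the constant mode: ∫_0^π 1 dx = π, ∫_0^π cos(nx) dx = 0, ∫_0^π sin(nx) dx = (1−(−1)^n)/n.
  u² squared terms: (-2)²·∫1 dx = 4·π = 4*π;  (2)²·∫sin(2x)² dx = 4·π/2 = 2*π.
  u² cross terms: 2·(-2)·(2)·∫1·sin(2x) dx = -8·(0) = 0.
  So ∫_0^π u² dx = 4*π + 2*π + 0 = 6*π.
  (u')² squared terms: (4)²·∫cos(2x)² dx = 16·π/2 = 8*π.
  So ∫_0^π (u')² dx = 8*π.
||u||_{H^1}^2 = (6*π) + (8*π) = 14*π.


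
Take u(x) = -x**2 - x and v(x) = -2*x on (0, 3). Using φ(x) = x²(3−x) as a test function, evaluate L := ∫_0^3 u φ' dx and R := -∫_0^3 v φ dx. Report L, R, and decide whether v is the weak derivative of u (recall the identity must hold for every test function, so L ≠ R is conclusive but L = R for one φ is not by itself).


LHS = 621/20, RHS = 243/10. No, v is not the weak derivative of u.

u(x) = -x**2 - x, classical derivative u'(x) = -2*x - 1.
φ(x) = x²(3−x), so φ'(x) = 3*x*(2 - x).
Note φ(0) = φ(3) = 0, so the boundary term u·φ vanishes.
LHS = ∫_0^3 u(x) φ'(x) dx = ∫_0^3 (3*x^4 - 3*x^3 - 6*x^2) dx. Term by term:
  ∫_0^3 3*x^4 dx = 729/5;  ∫_0^3 -3*x^3 dx = -243/4;  ∫_0^3 -6*x^2 dx = -54.
Sum: 729/5 − 243/4 − 54 = 621/20.
So LHS = 621/20.
∫_0^3 v(x) φ(x) dx = ∫_0^3 (2*x^4 - 6*x^3) dx. Term by term:
  ∫_0^3 2*x^4 dx = 486/5;  ∫_0^3 -6*x^3 dx = -243/2.
Sum: 486/5 − 243/2 = -243/10.
So RHS = -∫_0^3 v(x) φ(x) dx = 243/10.
LHS − RHS = 27/4 ≠ 0, so the identity fails.
(For a valid weak derivative the identity must hold for EVERY test function, in particular this one. The failure shows v is NOT the weak derivative of u.)
Correct weak derivative would be u'(x) = -2*x - 1.


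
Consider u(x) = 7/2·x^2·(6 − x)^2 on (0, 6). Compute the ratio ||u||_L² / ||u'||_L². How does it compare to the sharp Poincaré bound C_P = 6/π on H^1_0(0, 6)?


||u||_L² / ||u'||_L² = sqrt(3) < C_P = 6/π.

u(x) = 7/2·x^2·(6 − x)^2, so u'(x) = 14*x*(x - 6)*(x - 3).
u(x) = 7/2·x^2·(6 − x)^2 vanishes at x = 0 and x = 6, so u ∈ H^1_0(0, 6). Differentiate via the product rule and integrate the resulting polynomials term by term.
  ∫_0^6 u² dx = ∫_0^6 (49*x^8/4 - 294*x^7 + 2646*x^6 - 10584*x^5 + 15876*x^4) dx. Term by term:
    ∫_0^6 49*x^8/4 dx = 13716864;  ∫_0^6 -294*x^7 dx = -61725888;  ∫_0^6 2646*x^6 dx = 105815808;
    ∫_0^6 -10584*x^5 dx = -82301184;  ∫_0^6 15876*x^4 dx = 123451776/5.
  Sum: 13716864 − 61725888 + 105815808 − 82301184 + 123451776/5 = 979776/5.
  ∫_0^6 (u')² dx = ∫_0^6 (196*x^6 - 3528*x^5 + 22932*x^4 - 63504*x^3 + 63504*x^2) dx. Term by term:
    ∫_0^6 196*x^6 dx = 7838208;  ∫_0^6 -3528*x^5 dx = -27433728;  ∫_0^6 22932*x^4 dx = 178319232/5;
    ∫_0^6 -63504*x^3 dx = -20575296;  ∫_0^6 63504*x^2 dx = 4572288.
  Sum: 7838208 − 27433728 + 178319232/5 − 20575296 + 4572288 = 326592/5.
∫_0^6 u² dx = 979776/5, so ||u||_L² = 216*sqrt(105)/5.
∫_0^6 (u')² dx = 326592/5, so ||u'||_L² = 216*sqrt(35)/5.
Ratio ||u||_L² / ||u'||_L² = sqrt(3).
Sharp Poincaré constant on H^1_0(0, 6) is C_P = L/π = 6/π, achieved by sin(π/6·x).
A polynomial bump cannot attain the sharp Poincaré constant (only the first sine eigenfunction does), so the ratio is strictly less than C_P, consistent with ||u||_L² ≤ C_P ||u'||_L².


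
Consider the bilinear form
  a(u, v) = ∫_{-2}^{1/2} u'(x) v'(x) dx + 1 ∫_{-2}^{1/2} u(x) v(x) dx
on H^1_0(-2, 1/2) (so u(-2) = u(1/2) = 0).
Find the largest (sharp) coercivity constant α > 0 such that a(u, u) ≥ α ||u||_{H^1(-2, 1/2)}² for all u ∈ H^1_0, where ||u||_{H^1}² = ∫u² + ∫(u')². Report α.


α = 1

Coercivity of a(·,·) on H^1_0(-2, 1/2) means a(u, u) ≥ α ||u||_{H^1}² for every u ∈ H^1_0.
The interval has length L = 5/2, and Poincaré/coercivity depend only on L. Here a(u, u) = ∫(u')² + (1)·∫u².
Here c = 1 ≥ 1, so a(u,u) = ∫(u')² + c∫u² ≥ ∫(u')² + ∫u² = ||u||_{H^1}², i.e. α = 1 works. No larger α is possible: a(u,u) ≥ α||u||_{H^1}² means (1−α)∫(u')² ≥ (α−c)∫u², and for the modes u_n = sin(nπ(x−x₀)/L) (x₀ the left endpoint) one has ∫u_n²/∫(u_n')² = (L/(nπ))² → 0, so a(u_n,u_n)/||u_n||_{H^1}² → 1. Hence the optimal constant is α = 1.
Therefore α = 1.


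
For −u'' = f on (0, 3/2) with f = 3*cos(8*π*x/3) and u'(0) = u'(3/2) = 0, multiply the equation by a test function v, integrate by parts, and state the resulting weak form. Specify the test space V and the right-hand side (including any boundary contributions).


V = H^1(0, 3/2) (no boundary constraint on v; u is determined up to an additive constant); weak form: ∫_0^3/2 u'v' dx = ∫_0^3/2 (3*cos(8*π*x/3)) v dx for all v ∈ V.

Multiply both sides by a test function v and integrate from 0 to 3/2:
  ∫_0^3/2 −u''(x) v(x) dx = ∫_0^3/2 f(x) v(x) dx.
Integrate the LHS by parts once:
  ∫_0^3/2 −u'' v dx = −[u'(x) v(x)]_0^3/2 + ∫_0^3/2 u'(x) v'(x) dx.
Thus ∫_0^3/2 u'(x) v'(x) dx = ∫_0^3/2 f(x) v(x) dx + [u'(x) v(x)]_0^3/2.
Choose V so that boundary terms are either known or forced to vanish.
u has homogeneous Neumann: u'(0) = u'(3/2) = 0. So [u' v]_0^3/2 = 0·v(3/2) − 0·v(0) = 0 for any v; take V = H^1(0, 3/2).
Weak formulation: find u (satisfying any essential BC) such that ∫_0^3/2 u'(x) v'(x) dx = ∫_0^3/2 f v dx for all v ∈ V (homogeneous Neumann, so boundary terms vanish).
Substituting f(x) = 3*cos(8*π*x/3), the right-hand side is ∫_0^3/2 (3*cos(8*π*x/3)) v dx.
Compatibility check (pure Neumann): taking v ≡ 1 ∈ V gives 0 = ∫_0^3/2 f dx + (0) − (0), i.e. ∫_0^3/2 f dx must equal u'(0) − u'(3/2) = 0. Indeed ∫_0^3/2 (3*cos(8*π*x/3)) dx = 0, so the data are compatible. The solution is then unique only up to an additive constant (fix it e.g. by requiring ∫_0^3/2 u dx = 0).


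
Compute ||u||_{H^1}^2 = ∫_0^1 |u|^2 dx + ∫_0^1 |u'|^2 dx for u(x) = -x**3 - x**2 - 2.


||u||_{H^1}^2 = 92/7

The H^1 norm (squared) on an interval (0, L) is
  ||u||_{H^1}^2 = ∫_0^L u(x)^2 dx + ∫_0^L u'(x)^2 dx.
Compute u'(x) = -3*x**2 - 2*x.
Then u(x)^2 = x**6 + 2*x**5 + x**4 + 4*x**3 + 4*x**2 + 4 and u'(x)^2 = 9*x**4 + 12*x**3 + 4*x**2.
Integrate each monomial from 0 to 1 using ∫_0^1 c·x^n dx = c·1^(n+1)/(n+1):
  ∫_0^1 u(x)^2 dx = ∫_0^1 (x^6 + 2*x^5 + x^4 + 4*x^3 + 4*x^2 + 4) dx. Term by term:
    ∫_0^1 x^6 dx = 1/7;  ∫_0^1 2*x^5 dx = 1/3;  ∫_0^1 x^4 dx = 1/5;
    ∫_0^1 4*x^3 dx = 1;  ∫_0^1 4*x^2 dx = 4/3;  ∫_0^1 4 dx = 4.
  Sum: 1/7 + 1/3 + 1/5 + 1 + 4/3 + 4 = 736/105.
  ∫_0^1 u'(x)^2 dx = ∫_0^1 (9*x^4 + 12*x^3 + 4*x^2) dx. Term by term:
    ∫_0^1 9*x^4 dx = 9/5;  ∫_0^1 12*x^3 dx = 3;  ∫_0^1 4*x^2 dx = 4/3.
  Sum: 9/5 + 3 + 4/3 = 92/15.
Adding: ||u||_{H^1}^2 = 736/105 + 92/15 = 92/7.


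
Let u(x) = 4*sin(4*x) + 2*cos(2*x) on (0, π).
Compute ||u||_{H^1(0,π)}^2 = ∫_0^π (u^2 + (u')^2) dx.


||u||_{H^1(0,π)}^2 = 146*π

u'(x) = -4*sin(2*x) + 16*cos(4*x).
Expand u² and (u')² and integrate term by term on (0, π), using: for integers n ≥ 1, ∫_0^π sin²(nx) dx = ∫_0^π cos²(nx) dx = π/2; for n ≠ n', ∫_0^π sin(nx)sin(n'x) dx = ∫_0^π cos(nx)cos(n'x) dx = 0; and by product-to-sum, ∫_0^π sin(nx)cos(n'x) dx = ½∫_0^π [sin((n+n')x) + sin((n−n')x)] dx, which is 0 when n+n' is even and 2n/(n²−n'²) when n+n' is odd (it need not vanish on (0, π)).
  u² squared terms: (2)²·∫cos(2x)² dx = 4·π/2 = 2*π;  (4)²·∫sin(4x)² dx = 16·π/2 = 8*π.
  u² cross terms: 2·(2)·(4)·∫cos(2x)·sin(4x) dx = 16·(0) = 0.
  So ∫_0^π u² dx = 2*π + 8*π + 0 = 10*π.
  (u')² squared terms: (-4)²·∫sin(2x)² dx = 16·π/2 = 8*π;  (16)²·∫cos(4x)² dx = 256·π/2 = 128*π.
  (u')² cross terms: 2·(-4)·(16)·∫sin(2x)·cos(4x) dx = -128·(0) = 0.
  So ∫_0^π (u')² dx = 8*π + 128*π + 0 = 136*π.
||u||_{H^1}^2 = (10*π) + (136*π) = 146*π.


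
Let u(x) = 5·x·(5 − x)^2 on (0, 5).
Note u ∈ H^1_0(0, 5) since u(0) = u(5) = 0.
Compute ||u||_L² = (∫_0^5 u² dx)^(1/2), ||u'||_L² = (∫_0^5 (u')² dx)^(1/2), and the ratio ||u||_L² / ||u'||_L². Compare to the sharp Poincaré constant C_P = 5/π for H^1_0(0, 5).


||u||_L² / ||u'||_L² = 5*sqrt(14)/14 < C_P = 5/π.

u(x) = 5·x·(5 − x)^2, so u'(x) = 5*(x - 5)*(3*x - 5).
u(x) = 5·x·(5 − x)^2 vanishes at x = 0 and x = 5, so u ∈ H^1_0(0, 5). Differentiate via the product rule and integrate the resulting polynomials term by term.
  ∫_0^5 u² dx = ∫_0^5 (25*x^6 - 500*x^5 + 3750*x^4 - 12500*x^3 + 15625*x^2) dx. Term by term:
    ∫_0^5 25*x^6 dx = 1953125/7;  ∫_0^5 -500*x^5 dx = -3906250/3;  ∫_0^5 3750*x^4 dx = 2343750;
    ∫_0^5 -12500*x^3 dx = -1953125;  ∫_0^5 15625*x^2 dx = 1953125/3.
  Sum: 1953125/7 − 3906250/3 + 2343750 − 1953125 + 1953125/3 = 390625/21.
  ∫_0^5 (u')² dx = ∫_0^5 (225*x^4 - 3000*x^3 + 13750*x^2 - 25000*x + 15625) dx. Term by term:
    ∫_0^5 225*x^4 dx = 140625;  ∫_0^5 -3000*x^3 dx = -468750;  ∫_0^5 13750*x^2 dx = 1718750/3;
    ∫_0^5 -25000*x dx = -312500;  ∫_0^5 15625 dx = 78125.
  Sum: 140625 − 468750 + 1718750/3 − 312500 + 78125 = 31250/3.
∫_0^5 u² dx = 390625/21, so ||u||_L² = 625*sqrt(21)/21.
∫_0^5 (u')² dx = 31250/3, so ||u'||_L² = 125*sqrt(6)/3.
Ratio ||u||_L² / ||u'||_L² = 5*sqrt(14)/14.
Sharp Poincaré constant on H^1_0(0, 5) is C_P = L/π = 5/π, achieved by sin(π/5·x).
A polynomial bump cannot attain the sharp Poincaré constant (only the first sine eigenfunction does), so the ratio is strictly less than C_P, consistent with ||u||_L² ≤ C_P ||u'||_L².


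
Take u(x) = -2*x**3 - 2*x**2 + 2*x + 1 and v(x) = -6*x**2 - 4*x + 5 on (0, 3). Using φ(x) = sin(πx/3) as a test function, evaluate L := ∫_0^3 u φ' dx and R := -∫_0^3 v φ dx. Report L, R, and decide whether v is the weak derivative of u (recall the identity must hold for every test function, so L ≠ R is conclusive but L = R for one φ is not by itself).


LHS = -648/π^3 + 186/π, RHS = -648/π^3 + 168/π. No, v is not the weak derivative of u.

u(x) = -2*x**3 - 2*x**2 + 2*x + 1, classical derivative u'(x) = -6*x**2 - 4*x + 2.
φ(x) = sin(πx/3), so φ'(x) = π*cos(π*x/3)/3.
Note φ(0) = φ(3) = 0, so the boundary term u·φ vanishes.
LHS = ∫_0^3 u(x) φ'(x) dx = ∫_0^3 (-2*π*x^3*cos(π*x/3)/3 - 2*π*x^2*cos(π*x/3)/3 + 2*π*x*cos(π*x/3)/3 + π*cos(π*x/3)/3) dx. Term by term:
  ∫_0^3 π*cos(π*x/3)/3 dx = 0;  ∫_0^3 -2*π*x^2*cos(π*x/3)/3 dx = 36/π;  ∫_0^3 -2*π*x^3*cos(π*x/3)/3 dx = -648/π^3 + 162/π;
  ∫_0^3 2*π*x*cos(π*x/3)/3 dx = -12/π.
Sum: 0 + 36/π + -648/π^3 + 162/π − 12/π = -648/π^3 + 186/π.
So LHS = -648/π^3 + 186/π.
∫_0^3 v(x) φ(x) dx = ∫_0^3 (-6*x^2*sin(π*x/3) - 4*x*sin(π*x/3) + 5*sin(π*x/3)) dx. Term by term:
  ∫_0^3 5*sin(π*x/3) dx = 30/π;  ∫_0^3 -6*x^2*sin(π*x/3) dx = -162/π + 648/π^3;  ∫_0^3 -4*x*sin(π*x/3) dx = -36/π.
Sum: 30/π + -162/π + 648/π^3 − 36/π = -168/π + 648/π^3.
So RHS = -∫_0^3 v(x) φ(x) dx = -648/π^3 + 168/π.
LHS − RHS = 18/π ≠ 0, so the identity fails.
(For a valid weak derivative the identity must hold for EVERY test function, in particular this one. The failure shows v is NOT the weak derivative of u.)
Correct weak derivative would be u'(x) = -6*x**2 - 4*x + 2.


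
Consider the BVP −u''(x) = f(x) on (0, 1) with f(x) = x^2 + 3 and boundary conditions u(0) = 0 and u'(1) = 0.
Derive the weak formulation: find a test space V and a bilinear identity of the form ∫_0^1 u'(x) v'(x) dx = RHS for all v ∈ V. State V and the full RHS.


V = {v ∈ H^1(0, 1) : v(0) = 0} (test functions vanish at x = 0 where u is specified); weak form: ∫_0^1 u'v' dx = ∫_0^1 (x^2 + 3) v dx for all v ∈ V.

Multiply both sides by a test function v and integrate from 0 to 1:
  ∫_0^1 −u''(x) v(x) dx = ∫_0^1 f(x) v(x) dx.
Integrate the LHS by parts once:
  ∫_0^1 −u'' v dx = −[u'(x) v(x)]_0^1 + ∫_0^1 u'(x) v'(x) dx.
Thus ∫_0^1 u'(x) v'(x) dx = ∫_0^1 f(x) v(x) dx + [u'(x) v(x)]_0^1.
Choose V so that boundary terms are either known or forced to vanish.
Mixed BC: u(0) = 0 (Dirichlet) and u'(1) = 0 (Neumann). Define V = {v ∈ H^1(0, 1) : v(0) = 0}. Then [u' v]_0^1 = u'(1)·v(1) − u'(0)·0 = 0.
Weak formulation: find u (satisfying any essential BC) such that ∫_0^1 u'(x) v'(x) dx = ∫_0^1 f v dx for all v ∈ V (Dirichlet at 0 absorbed into V; the Neumann datum at x = 1 is zero, so no boundary term remains).
Substituting f(x) = x^2 + 3, the right-hand side is ∫_0^1 (x^2 + 3) v dx.


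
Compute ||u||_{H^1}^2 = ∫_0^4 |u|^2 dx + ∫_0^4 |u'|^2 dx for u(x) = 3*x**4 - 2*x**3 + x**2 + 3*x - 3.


||u||_{H^1}^2 = 1351304/3

The H^1 norm (squared) on an interval (0, L) is
  ||u||_{H^1}^2 = ∫_0^L u(x)^2 dx + ∫_0^L u'(x)^2 dx.
Compute u'(x) = 12*x**3 - 6*x**2 + 2*x + 3.
Then u(x)^2 = 9*x**8 - 12*x**7 + 10*x**6 + 14*x**5 - 29*x**4 + 18*x**3 + 3*x**2 - 18*x + 9 and u'(x)^2 = 144*x**6 - 144*x**5 + 84*x**4 + 48*x**3 - 32*x**2 + 12*x + 9.
Integrate each monomial from 0 to 4 using ∫_0^4 c·x^n dx = c·4^(n+1)/(n+1):
  ∫_0^4 u(x)^2 dx = ∫_0^4 (9*x^8 - 12*x^7 + 10*x^6 + 14*x^5 - 29*x^4 + 18*x^3 + 3*x^2 - 18*x + 9) dx. Term by term:
    ∫_0^4 9*x^8 dx = 262144;  ∫_0^4 -12*x^7 dx = -98304;  ∫_0^4 10*x^6 dx = 163840/7;
    ∫_0^4 14*x^5 dx = 28672/3;  ∫_0^4 -29*x^4 dx = -29696/5;  ∫_0^4 18*x^3 dx = 1152;
    ∫_0^4 3*x^2 dx = 64;  ∫_0^4 -18*x dx = -144;  ∫_0^4 9 dx = 36.
  Sum: 262144 − 98304 + 163840/7 + 28672/3 − 29696/5 + 1152 + 64 − 144 + 36 = 20157044/105.
  ∫_0^4 u'(x)^2 dx = ∫_0^4 (144*x^6 - 144*x^5 + 84*x^4 + 48*x^3 - 32*x^2 + 12*x + 9) dx. Term by term:
    ∫_0^4 144*x^6 dx = 2359296/7;  ∫_0^4 -144*x^5 dx = -98304;  ∫_0^4 84*x^4 dx = 86016/5;
    ∫_0^4 48*x^3 dx = 3072;  ∫_0^4 -32*x^2 dx = -2048/3;  ∫_0^4 12*x dx = 96;
    ∫_0^4 9 dx = 36.
  Sum: 2359296/7 − 98304 + 86016/5 + 3072 − 2048/3 + 96 + 36 = 27138596/105.
Adding: ||u||_{H^1}^2 = 20157044/105 + 27138596/105 = 1351304/3.


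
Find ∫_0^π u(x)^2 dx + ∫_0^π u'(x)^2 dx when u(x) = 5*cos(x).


||u||_{H^1(0,π)}^2 = 25*π

u'(x) = -5*sin(x).
Expand u² and (u')² and integrate term by term on (0, π), using: for integers n ≥ 1, ∫_0^π sin²(nx) dx = ∫_0^π cos²(nx) dx = π/2; for n ≠ n', ∫_0^π sin(nx)sin(n'x) dx = ∫_0^π cos(nx)cos(n'x) dx = 0; and by product-to-sum, ∫_0^π sin(nx)cos(n'x) dx = ½∫_0^π [sin((n+n')x) + sin((n−n')x)] dx, which is 0 when n+n' is even and 2n/(n²−n'²) when n+n' is odd (it need not vanish on (0, π)).
  u² squared terms: (5)²·∫cos(x)² dx = 25·π/2 = 25*π/2.
  So ∫_0^π u² dx = 25*π/2.
  (u')² squared terms: (-5)²·∫sin(x)² dx = 25·π/2 = 25*π/2.
  So ∫_0^π (u')² dx = 25*π/2.
||u||_{H^1}^2 = (25*π/2) + (25*π/2) = 25*π.


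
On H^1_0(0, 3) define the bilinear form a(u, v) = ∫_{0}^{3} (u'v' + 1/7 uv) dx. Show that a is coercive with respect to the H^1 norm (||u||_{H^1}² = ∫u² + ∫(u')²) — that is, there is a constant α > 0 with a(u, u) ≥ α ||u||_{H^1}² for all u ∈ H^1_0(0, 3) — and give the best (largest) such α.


α = (9/7 + π^2)/(9 + π^2)

Coercivity of a(·,·) on H^1_0(0, 3) means a(u, u) ≥ α ||u||_{H^1}² for every u ∈ H^1_0.
The interval has length L = 3, and Poincaré/coercivity depend only on L. Here a(u, u) = ∫(u')² + (1/7)·∫u².
Here 0 < c = 1/7 < 1. The condition a(u,u) ≥ α||u||_{H^1}² reads (1−α)∫(u')² ≥ (α−c)∫u². Any admissible α is ≤ 1 (rapidly oscillating u have ∫u²/∫(u')² → 0), and α = 1 would force 0 ≥ (1−c)∫u², impossible since c < 1; so 1−α > 0. By the sharp Poincaré inequality on H^1_0 of an interval of length L, ∫(u')² ≥ (π/L)²∫u² with equality for the first sine mode sin(π(x−x₀)/L) (x₀ the left endpoint), so the inequality holds for all u iff (1−α)(π/L)² ≥ α − c, i.e. α ≤ ((π/L)² + c)/((π/L)² + 1) = (1 + c(L/π)²)/(1 + (L/π)²). With (π/L)² = π^2/9 and c = 1/7, the largest admissible constant is α = ((π/L)² + c)/((π/L)² + 1).
Simplifying, α = (9/7 + π^2)/(9 + π^2).


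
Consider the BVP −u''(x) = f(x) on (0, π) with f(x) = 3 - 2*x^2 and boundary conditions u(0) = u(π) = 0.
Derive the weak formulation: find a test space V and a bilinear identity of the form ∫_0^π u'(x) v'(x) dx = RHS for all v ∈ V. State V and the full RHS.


V = H^1_0(0, π) (so v(0) = v(π) = 0); weak form: ∫_0^π u'v' dx = ∫_0^π (3 - 2*x^2) v dx for all v ∈ V.

Multiply both sides by a test function v and integrate from 0 to π:
  ∫_0^π −u''(x) v(x) dx = ∫_0^π f(x) v(x) dx.
Integrate the LHS by parts once:
  ∫_0^π −u'' v dx = −[u'(x) v(x)]_0^π + ∫_0^π u'(x) v'(x) dx.
Thus ∫_0^π u'(x) v'(x) dx = ∫_0^π f(x) v(x) dx + [u'(x) v(x)]_0^π.
Choose V so that boundary terms are either known or forced to vanish.
u is Dirichlet: u(0) = u(π) = 0. Let V = H^1_0(0, π); then v(0) = v(π) = 0, and [u' v]_0^π = 0.
Weak formulation: find u (satisfying any essential BC) such that ∫_0^π u'(x) v'(x) dx = ∫_0^π f v dx for all v ∈ V.
Substituting f(x) = 3 - 2*x^2, the right-hand side is ∫_0^π (3 - 2*x^2) v dx.


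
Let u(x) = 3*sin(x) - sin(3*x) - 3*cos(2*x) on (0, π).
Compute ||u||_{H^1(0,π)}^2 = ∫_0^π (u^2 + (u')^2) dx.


||u||_{H^1(0,π)}^2 = 96 + 73*π/2

u'(x) = 6*sin(2*x) + 3*cos(x) - 3*cos(3*x).
Expand u² and (u')² and integrate term by term on (0, π), using: for integers n ≥ 1, ∫_0^π sin²(nx) dx = ∫_0^π cos²(nx) dx = π/2; for n ≠ n', ∫_0^π sin(nx)sin(n'x) dx = ∫_0^π cos(nx)cos(n'x) dx = 0; and by product-to-sum, ∫_0^π sin(nx)cos(n'x) dx = ½∫_0^π [sin((n+n')x) + sin((n−n')x)] dx, which is 0 when n+n' is even and 2n/(n²−n'²) when n+n' is odd (it need not vanish on (0, π)).
  u² squared terms: (-1)²·∫sin(3x)² dx = 1·π/2 = π/2;  (-3)²·∫cos(2x)² dx = 9·π/2 = 9*π/2;  (3)²·∫sin(x)² dx = 9·π/2 = 9*π/2.
  u² cross terms: 2·(-1)·(-3)·∫sin(3x)·cos(2x) dx = 6·(6/5) = 36/5;  2·(-1)·(3)·∫sin(3x)·sin(x) dx = -6·(0) = 0;  2·(-3)·(3)·∫cos(2x)·sin(x) dx = -18·(-2/3) = 12.
  So ∫_0^π u² dx = π/2 + 9*π/2 + 9*π/2 + 36/5 + 0 + 12 = 96/5 + 19*π/2.
  (u')² squared terms: (-3)²·∫cos(3x)² dx = 9·π/2 = 9*π/2;  (3)²·∫cos(x)² dx = 9·π/2 = 9*π/2;  (6)²·∫sin(2x)² dx = 36·π/2 = 18*π.
  (u')² cross terms: 2·(-3)·(3)·∫cos(3x)·cos(x) dx = -18·(0) = 0;  2·(-3)·(6)·∫cos(3x)·sin(2x) dx = -36·(-4/5) = 144/5;  2·(3)·(6)·∫cos(x)·sin(2x) dx = 36·(4/3) = 48.
  So ∫_0^π (u')² dx = 9*π/2 + 9*π/2 + 18*π + 0 + 144/5 + 48 = 384/5 + 27*π.
||u||_{H^1}^2 = (96/5 + 19*π/2) + (384/5 + 27*π) = 96 + 73*π/2.


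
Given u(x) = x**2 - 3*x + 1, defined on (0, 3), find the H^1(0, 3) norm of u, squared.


||u||_{H^1}^2 = 111/10

The H^1 norm (squared) on an interval (0, L) is
  ||u||_{H^1}^2 = ∫_0^L u(x)^2 dx + ∫_0^L u'(x)^2 dx.
Compute u'(x) = 2*x - 3.
Then u(x)^2 = x**4 - 6*x**3 + 11*x**2 - 6*x + 1 and u'(x)^2 = 4*x**2 - 12*x + 9.
Integrate each monomial from 0 to 3 using ∫_0^3 c·x^n dx = c·3^(n+1)/(n+1):
  ∫_0^3 u(x)^2 dx = ∫_0^3 (x^4 - 6*x^3 + 11*x^2 - 6*x + 1) dx. Term by term:
    ∫_0^3 x^4 dx = 243/5;  ∫_0^3 -6*x^3 dx = -243/2;  ∫_0^3 11*x^2 dx = 99;
    ∫_0^3 -6*x dx = -27;  ∫_0^3 1 dx = 3.
  Sum: 243/5 − 243/2 + 99 − 27 + 3 = 21/10.
  ∫_0^3 u'(x)^2 dx = ∫_0^3 (4*x^2 - 12*x + 9) dx. Term by term:
    ∫_0^3 4*x^2 dx = 36;  ∫_0^3 -12*x dx = -54;  ∫_0^3 9 dx = 27.
  Sum: 36 − 54 + 27 = 9.
Adding: ||u||_{H^1}^2 = 21/10 + 9 = 111/10.


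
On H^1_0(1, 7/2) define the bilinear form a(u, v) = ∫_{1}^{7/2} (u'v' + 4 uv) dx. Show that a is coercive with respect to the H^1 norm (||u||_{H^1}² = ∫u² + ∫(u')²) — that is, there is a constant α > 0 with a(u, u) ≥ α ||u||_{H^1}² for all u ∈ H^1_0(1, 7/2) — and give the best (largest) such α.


α = 1

Coercivity of a(·,·) on H^1_0(1, 7/2) means a(u, u) ≥ α ||u||_{H^1}² for every u ∈ H^1_0.
The interval has length L = 5/2, and Poincaré/coercivity depend only on L. Here a(u, u) = ∫(u')² + (4)·∫u².
Here c = 4 ≥ 1, so a(u,u) = ∫(u')² + c∫u² ≥ ∫(u')² + ∫u² = ||u||_{H^1}², i.e. α = 1 works. No larger α is possible: a(u,u) ≥ α||u||_{H^1}² means (1−α)∫(u')² ≥ (α−c)∫u², and for the modes u_n = sin(nπ(x−x₀)/L) (x₀ the left endpoint) one has ∫u_n²/∫(u_n')² = (L/(nπ))² → 0, so a(u_n,u_n)/||u_n||_{H^1}² → 1. Hence the optimal constant is α = 1.
Therefore α = 1.


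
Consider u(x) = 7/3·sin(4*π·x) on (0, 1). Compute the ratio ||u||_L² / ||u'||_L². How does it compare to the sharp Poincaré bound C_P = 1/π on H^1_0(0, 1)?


||u||_L² / ||u'||_L² = 1/(4*π) < C_P = 1/π.

u(x) = 7/3·sin(4*π·x), so u'(x) = 28*π*cos(4*π*x)/3.
Writing u(x) = A·sin(kπx/L) with A = 7/3 and k = 4, use ∫_0^L sin²(kπx/L) dx = L/2 and ∫_0^L cos²(kπx/L) dx = L/2.
u² = 49/9·sin²(4*π·x) and (u')² = 784*π^2/9·cos²(4*π·x), and each of sin², cos² integrates to L/2 = 1/2 over (0, 1).
∫_0^1 u² dx = 49/18, so ||u||_L² = 7*sqrt(2)/6.
∫_0^1 (u')² dx = 392*π^2/9, so ||u'||_L² = 14*sqrt(2)*π/3.
Ratio ||u||_L² / ||u'||_L² = 1/(4*π).
Sharp Poincaré constant on H^1_0(0, 1) is C_P = L/π = 1/π, achieved by sin(π·x).
This is the k = 4 harmonic; the ratio L/(kπ) is strictly less than C_P = L/π, consistent with the sharp inequality ||u||_L² ≤ C_P ||u'||_L².


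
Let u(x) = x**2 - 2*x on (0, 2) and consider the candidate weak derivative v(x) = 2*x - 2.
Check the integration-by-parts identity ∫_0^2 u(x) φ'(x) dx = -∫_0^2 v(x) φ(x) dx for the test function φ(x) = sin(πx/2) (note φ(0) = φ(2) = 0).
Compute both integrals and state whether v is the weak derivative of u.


LHS = 0, RHS = 0. Yes, v = u' weakly.

u(x) = x**2 - 2*x, classical derivative u'(x) = 2*x - 2.
φ(x) = sin(πx/2), so φ'(x) = π*cos(π*x/2)/2.
Note φ(0) = φ(2) = 0, so the boundary term u·φ vanishes.
LHS = ∫_0^2 u(x) φ'(x) dx = ∫_0^2 (π*x^2*cos(π*x/2)/2 - π*x*cos(π*x/2)) dx. Term by term:
  ∫_0^2 π*x^2*cos(π*x/2)/2 dx = -8/π;  ∫_0^2 -π*x*cos(π*x/2) dx = 8/π.
Sum: -8/π + 8/π = 0.
So LHS = 0.
∫_0^2 v(x) φ(x) dx = ∫_0^2 (2*x*sin(π*x/2) - 2*sin(π*x/2)) dx. Term by term:
  ∫_0^2 -2*sin(π*x/2) dx = -8/π;  ∫_0^2 2*x*sin(π*x/2) dx = 8/π.
Sum: -8/π + 8/π = 0.
So RHS = -∫_0^2 v(x) φ(x) dx = 0.
LHS = RHS, so the identity holds for this test φ.
Moreover u is smooth here and v(x) = u'(x) = 2*x - 2 pointwise, so the identity holds for every test function. Hence v is the weak derivative of u.


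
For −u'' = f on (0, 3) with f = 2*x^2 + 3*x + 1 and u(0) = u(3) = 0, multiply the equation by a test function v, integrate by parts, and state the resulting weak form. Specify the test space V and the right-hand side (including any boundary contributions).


V = H^1_0(0, 3) (so v(0) = v(3) = 0); weak form: ∫_0^3 u'v' dx = ∫_0^3 (2*x^2 + 3*x + 1) v dx for all v ∈ V.

Multiply both sides by a test function v and integrate from 0 to 3:
  ∫_0^3 −u''(x) v(x) dx = ∫_0^3 f(x) v(x) dx.
Integrate the LHS by parts once:
  ∫_0^3 −u'' v dx = −[u'(x) v(x)]_0^3 + ∫_0^3 u'(x) v'(x) dx.
Thus ∫_0^3 u'(x) v'(x) dx = ∫_0^3 f(x) v(x) dx + [u'(x) v(x)]_0^3.
Choose V so that boundary terms are either known or forced to vanish.
u is Dirichlet: u(0) = u(3) = 0. Let V = H^1_0(0, 3); then v(0) = v(3) = 0, and [u' v]_0^3 = 0.
Weak formulation: find u (satisfying any essential BC) such that ∫_0^3 u'(x) v'(x) dx = ∫_0^3 f v dx for all v ∈ V.
Substituting f(x) = 2*x^2 + 3*x + 1, the right-hand side is ∫_0^3 (2*x^2 + 3*x + 1) v dx.


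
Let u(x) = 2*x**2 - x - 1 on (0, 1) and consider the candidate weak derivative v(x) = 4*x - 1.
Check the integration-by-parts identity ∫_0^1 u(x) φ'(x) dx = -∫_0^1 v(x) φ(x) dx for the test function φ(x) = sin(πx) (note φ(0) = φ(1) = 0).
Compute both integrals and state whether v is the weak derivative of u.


LHS = -2/π, RHS = -2/π. Yes, v = u' weakly.

u(x) = 2*x**2 - x - 1, classical derivative u'(x) = 4*x - 1.
φ(x) = sin(πx), so φ'(x) = π*cos(π*x).
Note φ(0) = φ(1) = 0, so the boundary term u·φ vanishes.
LHS = ∫_0^1 u(x) φ'(x) dx = ∫_0^1 (2*π*x^2*cos(π*x) - π*x*cos(π*x) - π*cos(π*x)) dx. Term by term:
  ∫_0^1 -π*cos(π*x) dx = 0;  ∫_0^1 -π*x*cos(π*x) dx = 2/π;  ∫_0^1 2*π*x^2*cos(π*x) dx = -4/π.
Sum: 0 + 2/π − 4/π = -2/π.
So LHS = -2/π.
∫_0^1 v(x) φ(x) dx = ∫_0^1 (4*x*sin(π*x) - sin(π*x)) dx. Term by term:
  ∫_0^1 -sin(π*x) dx = -2/π;  ∫_0^1 4*x*sin(π*x) dx = 4/π.
Sum: -2/π + 4/π = 2/π.
So RHS = -∫_0^1 v(x) φ(x) dx = -2/π.
LHS = RHS, so the identity holds for this test φ.
Moreover u is smooth here and v(x) = u'(x) = 4*x - 1 pointwise, so the identity holds for every test function. Hence v is the weak derivative of u.


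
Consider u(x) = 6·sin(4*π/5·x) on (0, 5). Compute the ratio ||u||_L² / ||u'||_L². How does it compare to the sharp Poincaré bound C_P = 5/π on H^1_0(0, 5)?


||u||_L² / ||u'||_L² = 5/(4*π) < C_P = 5/π.

u(x) = 6·sin(4*π/5·x), so u'(x) = 24*π*cos(4*π*x/5)/5.
Writing u(x) = A·sin(kπx/L) with A = 6 and k = 4, use ∫_0^L sin²(kπx/L) dx = L/2 and ∫_0^L cos²(kπx/L) dx = L/2.
u² = 36·sin²(4*π/5·x) and (u')² = 576*π^2/25·cos²(4*π/5·x), and each of sin², cos² integrates to L/2 = 5/2 over (0, 5).
∫_0^5 u² dx = 90, so ||u||_L² = 3*sqrt(10).
∫_0^5 (u')² dx = 288*π^2/5, so ||u'||_L² = 12*sqrt(10)*π/5.
Ratio ||u||_L² / ||u'||_L² = 5/(4*π).
Sharp Poincaré constant on H^1_0(0, 5) is C_P = L/π = 5/π, achieved by sin(π/5·x).
This is the k = 4 harmonic; the ratio L/(kπ) is strictly less than C_P = L/π, consistent with the sharp inequality ||u||_L² ≤ C_P ||u'||_L².


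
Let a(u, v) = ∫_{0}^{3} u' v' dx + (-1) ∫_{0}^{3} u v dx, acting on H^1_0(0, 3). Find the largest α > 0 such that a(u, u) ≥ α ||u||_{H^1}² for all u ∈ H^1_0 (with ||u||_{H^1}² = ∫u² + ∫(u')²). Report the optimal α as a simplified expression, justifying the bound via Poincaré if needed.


α = (-9 + π^2)/(9 + π^2)

Coercivity of a(·,·) on H^1_0(0, 3) means a(u, u) ≥ α ||u||_{H^1}² for every u ∈ H^1_0.
The interval has length L = 3, and Poincaré/coercivity depend only on L. Here a(u, u) = ∫(u')² + (-1)·∫u².
Here c = -1 < 0 with |c| < (π/L)² = π^2/9, so coercivity still holds. The condition a(u,u) ≥ α||u||_{H^1}² reads (1−α)∫(u')² ≥ (α−c)∫u². Any admissible α is ≤ 1 (rapidly oscillating u have ∫u²/∫(u')² → 0), and α = 1 would force 0 ≥ (1−c)∫u², impossible since c < 1; so 1−α > 0. By the sharp Poincaré inequality on H^1_0 of an interval of length L, ∫(u')² ≥ (π/L)²∫u² with equality for the first sine mode sin(π(x−x₀)/L) (x₀ the left endpoint), so the inequality holds for all u iff (1−α)(π/L)² ≥ α − c, i.e. α ≤ ((π/L)² + c)/((π/L)² + 1) = (1 + c(L/π)²)/(1 + (L/π)²). (Direct route, valid since c ≤ 0: Poincaré gives c∫u² ≥ c(L/π)²∫(u')², so a(u,u) ≥ (1 + c(L/π)²)∫(u')², while ||u||_{H^1}² ≤ (1 + (L/π)²)∫(u')²; dividing yields the same α.) With (π/L)² = π^2/9 and c = -1, the largest admissible constant is α = ((π/L)² + c)/((π/L)² + 1).
Simplifying, α = (-9 + π^2)/(9 + π^2).


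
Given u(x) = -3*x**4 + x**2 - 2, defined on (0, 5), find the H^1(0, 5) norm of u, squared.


||u||_{H^1}^2 = 24300140/7

The H^1 norm (squared) on an interval (0, L) is
  ||u||_{H^1}^2 = ∫_0^L u(x)^2 dx + ∫_0^L u'(x)^2 dx.
Compute u'(x) = -12*x**3 + 2*x.
Then u(x)^2 = 9*x**8 - 6*x**6 + 13*x**4 - 4*x**2 + 4 and u'(x)^2 = 144*x**6 - 48*x**4 + 4*x**2.
Integrate each monomial from 0 to 5 using ∫_0^5 c·x^n dx = c·5^(n+1)/(n+1):
  ∫_0^5 u(x)^2 dx = ∫_0^5 (9*x^8 - 6*x^6 + 13*x^4 - 4*x^2 + 4) dx. Term by term:
    ∫_0^5 9*x^8 dx = 1953125;  ∫_0^5 -6*x^6 dx = -468750/7;  ∫_0^5 13*x^4 dx = 8125;
    ∫_0^5 -4*x^2 dx = -500/3;  ∫_0^5 4 dx = 20.
  Sum: 1953125 − 468750/7 + 8125 − 500/3 + 20 = 39776920/21.
  ∫_0^5 u'(x)^2 dx = ∫_0^5 (144*x^6 - 48*x^4 + 4*x^2) dx. Term by term:
    ∫_0^5 144*x^6 dx = 11250000/7;  ∫_0^5 -48*x^4 dx = -30000;  ∫_0^5 4*x^2 dx = 500/3.
  Sum: 11250000/7 − 30000 + 500/3 = 33123500/21.
Adding: ||u||_{H^1}^2 = 39776920/21 + 33123500/21 = 24300140/7.


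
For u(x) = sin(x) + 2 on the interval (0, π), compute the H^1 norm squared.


||u||_{H^1(0,π)}^2 = 8 + 5*π

u'(x) = cos(x).
Expand u² and (u')² and integrate term by term on (0, π), using: for integers n ≥ 1, ∫_0^π sin²(nx) dx = ∫_0^π cos²(nx) dx = π/2; for n ≠ n', ∫_0^π sin(nx)sin(n'x) dx = ∫_0^π cos(nx)cos(n'x) dx = 0; and by product-to-sum, ∫_0^π sin(nx)cos(n'x) dx = ½∫_0^π [sin((n+n')x) + sin((n−n')x)] dx, which is 0 when n+n' is even and 2n/(n²−n'²) when n+n' is odd (it need not vanish on (0, π)). For the constant mode: ∫_0^π 1 dx = π, ∫_0^π cos(nx) dx = 0, ∫_0^π sin(nx) dx = (1−(−1)^n)/n.
  u² squared terms: (2)²·∫1 dx = 4·π = 4*π;  (1)²·∫sin(x)² dx = 1·π/2 = π/2.
  u² cross terms: 2·(2)·(1)·∫1·sin(x) dx = 4·(2) = 8.
  So ∫_0^π u² dx = 4*π + π/2 + 8 = 8 + 9*π/2.
  (u')² squared terms: (1)²·∫cos(x)² dx = 1·π/2 = π/2.
  So ∫_0^π (u')² dx = π/2.
||u||_{H^1}^2 = (8 + 9*π/2) + (π/2) = 8 + 5*π.


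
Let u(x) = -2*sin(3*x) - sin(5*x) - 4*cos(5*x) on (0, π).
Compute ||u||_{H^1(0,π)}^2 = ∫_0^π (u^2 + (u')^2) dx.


||u||_{H^1(0,π)}^2 = 241*π

u'(x) = 20*sin(5*x) - 6*cos(3*x) - 5*cos(5*x).
Expand u² and (u')² and integrate term by term on (0, π), using: for integers n ≥ 1, ∫_0^π sin²(nx) dx = ∫_0^π cos²(nx) dx = π/2; for n ≠ n', ∫_0^π sin(nx)sin(n'x) dx = ∫_0^π cos(nx)cos(n'x) dx = 0; and by product-to-sum, ∫_0^π sin(nx)cos(n'x) dx = ½∫_0^π [sin((n+n')x) + sin((n−n')x)] dx, which is 0 when n+n' is even and 2n/(n²−n'²) when n+n' is odd (it need not vanish on (0, π)).
  u² squared terms: (-1)²·∫sin(5x)² dx = 1·π/2 = π/2;  (-4)²·∫cos(5x)² dx = 16·π/2 = 8*π;  (-2)²·∫sin(3x)² dx = 4·π/2 = 2*π.
  u² cross terms: 2·(-1)·(-4)·∫sin(5x)·cos(5x) dx = 8·(0) = 0;  2·(-1)·(-2)·∫sin(5x)·sin(3x) dx = 4·(0) = 0;  2·(-4)·(-2)·∫cos(5x)·sin(3x) dx = 16·(0) = 0.
  So ∫_0^π u² dx = π/2 + 8*π + 2*π + 0 + 0 + 0 = 21*π/2.
  (u')² squared terms: (-6)²·∫cos(3x)² dx = 36·π/2 = 18*π;  (-5)²·∫cos(5x)² dx = 25·π/2 = 25*π/2;  (20)²·∫sin(5x)² dx = 400·π/2 = 200*π.
  (u')² cross terms: 2·(-6)·(-5)·∫cos(3x)·cos(5x) dx = 60·(0) = 0;  2·(-6)·(20)·∫cos(3x)·sin(5x) dx = -240·(0) = 0;  2·(-5)·(20)·∫cos(5x)·sin(5x) dx = -200·(0) = 0.
  So ∫_0^π (u')² dx = 18*π + 25*π/2 + 200*π + 0 + 0 + 0 = 461*π/2.
||u||_{H^1}^2 = (21*π/2) + (461*π/2) = 241*π.


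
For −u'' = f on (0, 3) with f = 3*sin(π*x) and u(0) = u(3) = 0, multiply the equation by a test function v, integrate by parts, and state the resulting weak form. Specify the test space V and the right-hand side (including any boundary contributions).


V = H^1_0(0, 3) (so v(0) = v(3) = 0); weak form: ∫_0^3 u'v' dx = ∫_0^3 (3*sin(π*x)) v dx for all v ∈ V.

Multiply both sides by a test function v and integrate from 0 to 3:
  ∫_0^3 −u''(x) v(x) dx = ∫_0^3 f(x) v(x) dx.
Integrate the LHS by parts once:
  ∫_0^3 −u'' v dx = −[u'(x) v(x)]_0^3 + ∫_0^3 u'(x) v'(x) dx.
Thus ∫_0^3 u'(x) v'(x) dx = ∫_0^3 f(x) v(x) dx + [u'(x) v(x)]_0^3.
Choose V so that boundary terms are either known or forced to vanish.
u is Dirichlet: u(0) = u(3) = 0. Let V = H^1_0(0, 3); then v(0) = v(3) = 0, and [u' v]_0^3 = 0.
Weak formulation: find u (satisfying any essential BC) such that ∫_0^3 u'(x) v'(x) dx = ∫_0^3 f v dx for all v ∈ V.
Substituting f(x) = 3*sin(π*x), the right-hand side is ∫_0^3 (3*sin(π*x)) v dx.


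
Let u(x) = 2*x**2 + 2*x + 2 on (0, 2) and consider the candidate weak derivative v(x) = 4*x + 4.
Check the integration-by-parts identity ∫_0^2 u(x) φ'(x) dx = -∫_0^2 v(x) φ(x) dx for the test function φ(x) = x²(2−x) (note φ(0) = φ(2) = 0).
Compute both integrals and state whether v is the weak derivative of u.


LHS = -136/15, RHS = -176/15. No, v is not the weak derivative of u.

u(x) = 2*x**2 + 2*x + 2, classical derivative u'(x) = 4*x + 2.
φ(x) = x²(2−x), so φ'(x) = x*(4 - 3*x).
Note φ(0) = φ(2) = 0, so the boundary term u·φ vanishes.
LHS = ∫_0^2 u(x) φ'(x) dx = ∫_0^2 (-6*x^4 + 2*x^3 + 2*x^2 + 8*x) dx. Term by term:
  ∫_0^2 -6*x^4 dx = -192/5;  ∫_0^2 2*x^3 dx = 8;  ∫_0^2 2*x^2 dx = 16/3;
  ∫_0^2 8*x dx = 16.
Sum: -192/5 + 8 + 16/3 + 16 = -136/15.
So LHS = -136/15.
∫_0^2 v(x) φ(x) dx = ∫_0^2 (-4*x^4 + 4*x^3 + 8*x^2) dx. Term by term:
  ∫_0^2 -4*x^4 dx = -128/5;  ∫_0^2 4*x^3 dx = 16;  ∫_0^2 8*x^2 dx = 64/3.
Sum: -128/5 + 16 + 64/3 = 176/15.
So RHS = -∫_0^2 v(x) φ(x) dx = -176/15.
LHS − RHS = 8/3 ≠ 0, so the identity fails.
(For a valid weak derivative the identity must hold for EVERY test function, in particular this one. The failure shows v is NOT the weak derivative of u.)
Correct weak derivative would be u'(x) = 4*x + 2.


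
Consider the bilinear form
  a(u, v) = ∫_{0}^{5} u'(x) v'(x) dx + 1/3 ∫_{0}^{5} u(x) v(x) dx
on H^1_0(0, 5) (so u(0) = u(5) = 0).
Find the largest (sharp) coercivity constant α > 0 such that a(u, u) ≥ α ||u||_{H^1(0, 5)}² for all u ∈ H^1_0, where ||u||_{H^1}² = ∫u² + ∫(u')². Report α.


α = (25/3 + π^2)/(π^2 + 25)

Coercivity of a(·,·) on H^1_0(0, 5) means a(u, u) ≥ α ||u||_{H^1}² for every u ∈ H^1_0.
The interval has length L = 5, and Poincaré/coercivity depend only on L. Here a(u, u) = ∫(u')² + (1/3)·∫u².
Here 0 < c = 1/3 < 1. The condition a(u,u) ≥ α||u||_{H^1}² reads (1−α)∫(u')² ≥ (α−c)∫u². Any admissible α is ≤ 1 (rapidly oscillating u have ∫u²/∫(u')² → 0), and α = 1 would force 0 ≥ (1−c)∫u², impossible since c < 1; so 1−α > 0. By the sharp Poincaré inequality on H^1_0 of an interval of length L, ∫(u')² ≥ (π/L)²∫u² with equality for the first sine mode sin(π(x−x₀)/L) (x₀ the left endpoint), so the inequality holds for all u iff (1−α)(π/L)² ≥ α − c, i.e. α ≤ ((π/L)² + c)/((π/L)² + 1) = (1 + c(L/π)²)/(1 + (L/π)²). With (π/L)² = π^2/25 and c = 1/3, the largest admissible constant is α = ((π/L)² + c)/((π/L)² + 1).
Simplifying, α = (25/3 + π^2)/(π^2 + 25).


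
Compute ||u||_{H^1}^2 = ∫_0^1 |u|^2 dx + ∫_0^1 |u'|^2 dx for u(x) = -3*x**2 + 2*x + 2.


||u||_{H^1}^2 = 122/15

The H^1 norm (squared) on an interval (0, L) is
  ||u||_{H^1}^2 = ∫_0^L u(x)^2 dx + ∫_0^L u'(x)^2 dx.
Compute u'(x) = 2 - 6*x.
Then u(x)^2 = 9*x**4 - 12*x**3 - 8*x**2 + 8*x + 4 and u'(x)^2 = 36*x**2 - 24*x + 4.
Integrate each monomial from 0 to 1 using ∫_0^1 c·x^n dx = c·1^(n+1)/(n+1):
  ∫_0^1 u(x)^2 dx = ∫_0^1 (9*x^4 - 12*x^3 - 8*x^2 + 8*x + 4) dx. Term by term:
    ∫_0^1 9*x^4 dx = 9/5;  ∫_0^1 -12*x^3 dx = -3;  ∫_0^1 -8*x^2 dx = -8/3;
    ∫_0^1 8*x dx = 4;  ∫_0^1 4 dx = 4.
  Sum: 9/5 − 3 − 8/3 + 4 + 4 = 62/15.
  ∫_0^1 u'(x)^2 dx = ∫_0^1 (36*x^2 - 24*x + 4) dx. Term by term:
    ∫_0^1 36*x^2 dx = 12;  ∫_0^1 -24*x dx = -12;  ∫_0^1 4 dx = 4.
  Sum: 12 − 12 + 4 = 4.
Adding: ||u||_{H^1}^2 = 62/15 + 4 = 122/15.
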